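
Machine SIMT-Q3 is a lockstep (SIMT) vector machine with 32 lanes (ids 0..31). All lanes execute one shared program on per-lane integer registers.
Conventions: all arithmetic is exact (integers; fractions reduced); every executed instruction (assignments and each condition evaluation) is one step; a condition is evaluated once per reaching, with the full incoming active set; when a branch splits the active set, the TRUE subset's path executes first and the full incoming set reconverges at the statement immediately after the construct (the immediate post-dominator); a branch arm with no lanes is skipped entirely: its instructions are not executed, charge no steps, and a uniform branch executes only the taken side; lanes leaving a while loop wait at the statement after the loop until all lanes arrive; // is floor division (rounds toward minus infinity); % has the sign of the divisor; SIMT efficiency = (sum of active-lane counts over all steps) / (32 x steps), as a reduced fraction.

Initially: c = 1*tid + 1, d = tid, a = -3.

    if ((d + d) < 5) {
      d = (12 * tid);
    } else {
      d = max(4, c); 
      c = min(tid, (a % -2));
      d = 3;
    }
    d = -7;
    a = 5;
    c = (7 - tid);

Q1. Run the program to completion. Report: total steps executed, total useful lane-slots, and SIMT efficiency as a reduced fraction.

Answer: 8 steps, 218 useful, 109/128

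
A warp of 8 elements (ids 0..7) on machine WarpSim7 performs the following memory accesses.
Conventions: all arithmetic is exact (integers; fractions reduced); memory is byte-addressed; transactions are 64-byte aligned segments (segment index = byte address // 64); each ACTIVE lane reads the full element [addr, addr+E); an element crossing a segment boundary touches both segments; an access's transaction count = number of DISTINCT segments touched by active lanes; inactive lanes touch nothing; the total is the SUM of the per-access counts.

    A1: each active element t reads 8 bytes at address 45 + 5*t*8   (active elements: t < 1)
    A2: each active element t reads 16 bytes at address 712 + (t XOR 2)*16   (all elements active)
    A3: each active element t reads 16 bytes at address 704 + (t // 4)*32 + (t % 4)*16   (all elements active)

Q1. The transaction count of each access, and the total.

A1: 1 transaction
A2: 3 transactions
A3: 2 transactions

Answer: 1,3,2; total 6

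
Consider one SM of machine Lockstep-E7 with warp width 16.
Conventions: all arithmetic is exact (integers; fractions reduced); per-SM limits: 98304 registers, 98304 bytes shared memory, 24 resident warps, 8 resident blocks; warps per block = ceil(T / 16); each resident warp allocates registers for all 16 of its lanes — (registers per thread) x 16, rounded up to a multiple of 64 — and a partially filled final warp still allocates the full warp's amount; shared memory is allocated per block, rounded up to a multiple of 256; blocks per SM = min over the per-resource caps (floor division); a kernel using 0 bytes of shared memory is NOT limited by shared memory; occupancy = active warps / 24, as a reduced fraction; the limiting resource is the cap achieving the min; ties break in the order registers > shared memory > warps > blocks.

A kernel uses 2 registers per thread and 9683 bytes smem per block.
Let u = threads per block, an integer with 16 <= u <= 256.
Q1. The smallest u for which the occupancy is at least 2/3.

Answer: u = 17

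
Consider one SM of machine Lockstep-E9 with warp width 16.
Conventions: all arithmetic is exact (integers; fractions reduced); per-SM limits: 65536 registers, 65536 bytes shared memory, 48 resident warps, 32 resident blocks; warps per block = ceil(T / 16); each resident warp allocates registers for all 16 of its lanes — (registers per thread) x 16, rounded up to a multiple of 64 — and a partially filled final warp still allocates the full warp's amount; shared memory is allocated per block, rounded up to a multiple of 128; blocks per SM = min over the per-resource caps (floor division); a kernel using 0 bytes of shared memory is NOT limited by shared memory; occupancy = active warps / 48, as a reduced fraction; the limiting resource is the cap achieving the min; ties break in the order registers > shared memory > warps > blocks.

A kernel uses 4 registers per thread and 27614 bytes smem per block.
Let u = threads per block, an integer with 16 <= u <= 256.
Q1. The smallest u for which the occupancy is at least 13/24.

Answer: u = 193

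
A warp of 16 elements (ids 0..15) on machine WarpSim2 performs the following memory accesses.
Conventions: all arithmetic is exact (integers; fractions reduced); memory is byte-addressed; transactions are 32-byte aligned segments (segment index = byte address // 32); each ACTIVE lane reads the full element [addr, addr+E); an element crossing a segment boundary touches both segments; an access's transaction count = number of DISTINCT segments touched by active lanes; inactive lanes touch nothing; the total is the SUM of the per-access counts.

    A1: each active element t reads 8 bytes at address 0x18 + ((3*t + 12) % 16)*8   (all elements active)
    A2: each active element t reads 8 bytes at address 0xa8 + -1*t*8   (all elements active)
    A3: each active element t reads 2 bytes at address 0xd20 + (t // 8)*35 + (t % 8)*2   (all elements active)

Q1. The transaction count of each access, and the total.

A1: 5 transactions
A2: 5 transactions
A3: 2 transactions

Answer: 5,5,2; total 12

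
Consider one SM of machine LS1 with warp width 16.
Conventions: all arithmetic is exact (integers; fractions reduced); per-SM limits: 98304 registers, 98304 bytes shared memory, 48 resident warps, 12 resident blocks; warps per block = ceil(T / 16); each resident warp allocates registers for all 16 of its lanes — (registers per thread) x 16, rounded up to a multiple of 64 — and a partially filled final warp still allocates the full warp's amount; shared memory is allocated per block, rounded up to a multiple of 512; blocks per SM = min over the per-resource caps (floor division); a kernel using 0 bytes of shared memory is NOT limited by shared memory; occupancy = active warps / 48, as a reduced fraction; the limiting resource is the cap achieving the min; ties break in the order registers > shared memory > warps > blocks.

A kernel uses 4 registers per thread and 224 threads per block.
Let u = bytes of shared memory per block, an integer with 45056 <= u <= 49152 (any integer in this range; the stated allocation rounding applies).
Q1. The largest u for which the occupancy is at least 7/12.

Answer: u = 49152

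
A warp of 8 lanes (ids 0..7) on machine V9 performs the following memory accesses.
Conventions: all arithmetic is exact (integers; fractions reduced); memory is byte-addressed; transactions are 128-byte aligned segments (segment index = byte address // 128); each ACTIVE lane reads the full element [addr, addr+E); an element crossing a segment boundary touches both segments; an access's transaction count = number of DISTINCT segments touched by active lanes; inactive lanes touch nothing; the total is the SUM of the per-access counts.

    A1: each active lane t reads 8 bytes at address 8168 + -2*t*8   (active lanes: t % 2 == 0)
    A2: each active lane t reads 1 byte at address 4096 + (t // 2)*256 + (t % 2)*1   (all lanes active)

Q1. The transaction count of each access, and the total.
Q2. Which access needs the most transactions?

A1: 1 transaction
A2: 4 transactions

Answer: 1,4; total 5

Answer: A2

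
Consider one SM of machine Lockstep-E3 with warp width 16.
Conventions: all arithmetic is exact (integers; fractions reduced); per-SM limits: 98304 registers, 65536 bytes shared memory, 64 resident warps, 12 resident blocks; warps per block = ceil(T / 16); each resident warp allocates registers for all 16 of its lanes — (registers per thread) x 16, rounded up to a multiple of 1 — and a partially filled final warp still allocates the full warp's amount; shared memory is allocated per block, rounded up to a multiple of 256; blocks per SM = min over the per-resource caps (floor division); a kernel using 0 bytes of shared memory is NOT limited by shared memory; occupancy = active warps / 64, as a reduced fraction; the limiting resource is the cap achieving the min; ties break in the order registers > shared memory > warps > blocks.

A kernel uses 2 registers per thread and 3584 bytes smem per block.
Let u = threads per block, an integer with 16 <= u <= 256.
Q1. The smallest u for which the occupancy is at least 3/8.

Answer: u = 17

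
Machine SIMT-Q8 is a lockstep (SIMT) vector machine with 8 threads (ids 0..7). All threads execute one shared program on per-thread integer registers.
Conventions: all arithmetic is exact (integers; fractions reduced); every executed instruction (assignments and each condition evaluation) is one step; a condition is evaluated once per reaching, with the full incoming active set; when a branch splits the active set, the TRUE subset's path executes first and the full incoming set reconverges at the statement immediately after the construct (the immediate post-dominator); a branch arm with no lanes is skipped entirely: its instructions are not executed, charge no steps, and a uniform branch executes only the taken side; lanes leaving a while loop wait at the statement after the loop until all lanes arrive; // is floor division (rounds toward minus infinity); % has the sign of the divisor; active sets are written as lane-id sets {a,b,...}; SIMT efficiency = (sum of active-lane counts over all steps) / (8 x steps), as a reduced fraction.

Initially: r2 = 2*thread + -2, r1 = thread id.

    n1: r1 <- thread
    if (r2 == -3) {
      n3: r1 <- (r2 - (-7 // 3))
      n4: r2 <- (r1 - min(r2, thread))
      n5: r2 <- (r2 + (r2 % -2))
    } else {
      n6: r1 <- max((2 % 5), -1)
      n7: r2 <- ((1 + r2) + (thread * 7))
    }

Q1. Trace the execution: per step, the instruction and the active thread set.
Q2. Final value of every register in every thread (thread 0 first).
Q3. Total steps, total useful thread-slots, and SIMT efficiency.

step 0: r1 <- thread                 {0,1,2,3,4,5,6,7}
step 1: eval (r2 == -3)              {0,1,2,3,4,5,6,7}
step 2: r1 <- max((2 % 5), -1)       {0,1,2,3,4,5,6,7}
step 3: r2 <- ((1 + r2) + (thread * 7)) {0,1,2,3,4,5,6,7}

Answer: 4 steps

r2: -1,8,17,26,35,44,53,62
r1: 2,2,2,2,2,2,2,2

steps = 4; useful = 32; efficiency = 32/32 = 1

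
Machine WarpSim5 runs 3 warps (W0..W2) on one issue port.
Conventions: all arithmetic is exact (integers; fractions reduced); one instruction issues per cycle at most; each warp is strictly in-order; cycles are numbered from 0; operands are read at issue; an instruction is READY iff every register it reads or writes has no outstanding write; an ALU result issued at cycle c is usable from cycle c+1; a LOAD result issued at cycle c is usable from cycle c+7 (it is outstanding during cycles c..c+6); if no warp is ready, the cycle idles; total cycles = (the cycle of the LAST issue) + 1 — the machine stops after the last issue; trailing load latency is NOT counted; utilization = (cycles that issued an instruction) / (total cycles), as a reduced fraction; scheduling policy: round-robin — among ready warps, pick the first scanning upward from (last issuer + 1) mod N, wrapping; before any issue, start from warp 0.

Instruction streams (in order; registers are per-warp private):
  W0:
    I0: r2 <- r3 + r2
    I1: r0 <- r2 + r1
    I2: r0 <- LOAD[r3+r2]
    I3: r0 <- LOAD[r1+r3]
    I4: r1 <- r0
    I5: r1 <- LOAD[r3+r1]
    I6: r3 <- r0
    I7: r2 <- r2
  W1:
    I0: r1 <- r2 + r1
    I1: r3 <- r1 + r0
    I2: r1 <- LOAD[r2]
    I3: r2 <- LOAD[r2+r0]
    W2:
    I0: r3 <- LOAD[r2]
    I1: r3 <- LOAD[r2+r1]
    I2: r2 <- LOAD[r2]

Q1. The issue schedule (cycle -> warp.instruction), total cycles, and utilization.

cycle 0: W0.I0
cycle 1: W1.I0
cycle 2: W2.I0
cycle 3: W0.I1
cycle 4: W1.I1
cycle 5: W0.I2
cycle 6: W1.I2
cycle 7: W1.I3
cycle 8: idle
cycle 9: W2.I1
cycle 10: W2.I2
cycle 11: idle
cycle 12: W0.I3
cycle 13: idle
cycle 14: idle
cycle 15: idle
cycle 16: idle
cycle 17: idle
cycle 18: idle
cycle 19: W0.I4
cycle 20: W0.I5
cycle 21: W0.I6
cycle 22: W0.I7

Answer: 23 cycles, utilization 15/23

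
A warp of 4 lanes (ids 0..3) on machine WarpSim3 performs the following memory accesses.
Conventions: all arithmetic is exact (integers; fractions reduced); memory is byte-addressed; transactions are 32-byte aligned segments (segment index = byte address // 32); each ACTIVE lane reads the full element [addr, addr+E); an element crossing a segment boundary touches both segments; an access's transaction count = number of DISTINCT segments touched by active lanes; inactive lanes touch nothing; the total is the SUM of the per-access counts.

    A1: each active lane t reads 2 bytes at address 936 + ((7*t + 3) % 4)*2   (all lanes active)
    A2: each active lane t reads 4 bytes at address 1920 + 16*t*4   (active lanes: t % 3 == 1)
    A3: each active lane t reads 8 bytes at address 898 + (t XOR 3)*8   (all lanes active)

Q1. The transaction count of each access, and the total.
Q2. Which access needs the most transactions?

A1: 1 transaction
A2: 1 transaction
A3: 2 transactions

Answer: 1,1,2; total 4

Answer: A3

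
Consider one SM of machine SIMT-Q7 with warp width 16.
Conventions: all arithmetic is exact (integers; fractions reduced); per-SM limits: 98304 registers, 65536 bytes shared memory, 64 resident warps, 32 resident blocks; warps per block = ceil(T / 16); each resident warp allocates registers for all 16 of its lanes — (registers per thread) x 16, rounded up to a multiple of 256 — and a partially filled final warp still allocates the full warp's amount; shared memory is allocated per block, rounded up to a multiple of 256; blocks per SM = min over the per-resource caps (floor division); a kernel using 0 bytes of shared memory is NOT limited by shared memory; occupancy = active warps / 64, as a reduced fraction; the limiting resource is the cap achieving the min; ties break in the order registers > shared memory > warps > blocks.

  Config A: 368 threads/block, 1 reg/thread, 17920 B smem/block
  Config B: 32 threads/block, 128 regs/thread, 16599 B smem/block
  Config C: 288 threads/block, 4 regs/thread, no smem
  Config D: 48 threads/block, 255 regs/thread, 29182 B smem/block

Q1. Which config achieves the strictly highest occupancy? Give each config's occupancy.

occupancies: A 23/32, B 3/32, C 27/32, D 3/32

Answer: C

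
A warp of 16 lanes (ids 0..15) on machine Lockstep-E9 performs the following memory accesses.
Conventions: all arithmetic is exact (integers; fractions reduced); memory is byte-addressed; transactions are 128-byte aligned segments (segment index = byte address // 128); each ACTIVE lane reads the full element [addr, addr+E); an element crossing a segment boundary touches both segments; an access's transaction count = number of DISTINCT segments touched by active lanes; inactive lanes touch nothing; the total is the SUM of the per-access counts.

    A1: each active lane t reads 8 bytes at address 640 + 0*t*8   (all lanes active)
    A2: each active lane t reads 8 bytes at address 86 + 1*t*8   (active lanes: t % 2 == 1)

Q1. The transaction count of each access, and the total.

A1: 1 transaction
A2: 2 transactions

Answer: 1,2; total 3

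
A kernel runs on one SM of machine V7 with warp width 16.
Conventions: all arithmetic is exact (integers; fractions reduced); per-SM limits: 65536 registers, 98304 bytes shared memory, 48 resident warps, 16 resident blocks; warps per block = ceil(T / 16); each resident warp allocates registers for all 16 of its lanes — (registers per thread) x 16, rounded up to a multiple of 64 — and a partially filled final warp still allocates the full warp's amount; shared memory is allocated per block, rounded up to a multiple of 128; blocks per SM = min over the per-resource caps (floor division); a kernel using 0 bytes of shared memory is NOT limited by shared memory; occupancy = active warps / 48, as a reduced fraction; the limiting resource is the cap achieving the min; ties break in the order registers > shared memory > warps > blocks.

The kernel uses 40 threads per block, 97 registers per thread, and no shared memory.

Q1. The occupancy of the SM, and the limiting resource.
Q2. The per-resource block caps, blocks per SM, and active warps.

Answer: occupancy 13/16, limited by registers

registers: 13 blocks
shared memory: no limit (kernel uses none)
warps: 16 blocks
blocks: 16 blocks

Answer: 13 blocks, 39 active warps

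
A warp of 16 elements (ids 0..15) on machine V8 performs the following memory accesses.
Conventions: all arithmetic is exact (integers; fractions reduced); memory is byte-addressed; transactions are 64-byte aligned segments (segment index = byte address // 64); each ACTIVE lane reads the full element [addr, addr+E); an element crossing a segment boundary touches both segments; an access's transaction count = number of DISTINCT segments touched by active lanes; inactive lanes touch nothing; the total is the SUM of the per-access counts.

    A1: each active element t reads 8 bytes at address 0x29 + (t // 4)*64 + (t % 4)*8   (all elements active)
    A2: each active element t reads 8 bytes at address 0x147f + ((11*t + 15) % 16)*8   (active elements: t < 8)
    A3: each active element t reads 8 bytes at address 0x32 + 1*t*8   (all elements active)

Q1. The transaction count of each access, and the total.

A1: 5 transactions
A2: 3 transactions
A3: 3 transactions

Answer: 5,3,3; total 11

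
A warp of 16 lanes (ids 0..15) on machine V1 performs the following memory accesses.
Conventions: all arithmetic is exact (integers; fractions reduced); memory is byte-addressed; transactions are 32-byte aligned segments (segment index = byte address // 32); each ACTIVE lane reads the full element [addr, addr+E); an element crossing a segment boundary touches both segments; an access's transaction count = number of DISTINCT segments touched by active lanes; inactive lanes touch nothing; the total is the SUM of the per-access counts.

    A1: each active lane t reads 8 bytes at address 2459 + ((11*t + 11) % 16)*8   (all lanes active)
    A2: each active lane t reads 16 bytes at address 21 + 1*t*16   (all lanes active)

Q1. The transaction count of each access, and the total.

A1: 5 transactions
A2: 9 transactions

Answer: 5,9; total 14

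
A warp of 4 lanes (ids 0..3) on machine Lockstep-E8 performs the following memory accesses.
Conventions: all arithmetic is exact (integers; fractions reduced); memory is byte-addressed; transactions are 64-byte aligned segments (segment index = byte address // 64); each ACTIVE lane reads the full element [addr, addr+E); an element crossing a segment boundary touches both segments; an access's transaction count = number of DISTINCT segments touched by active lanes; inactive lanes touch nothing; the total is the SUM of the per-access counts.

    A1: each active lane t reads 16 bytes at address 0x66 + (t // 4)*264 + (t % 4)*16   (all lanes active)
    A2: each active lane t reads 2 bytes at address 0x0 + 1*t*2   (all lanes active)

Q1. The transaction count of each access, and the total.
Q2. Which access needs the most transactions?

A1: 2 transactions
A2: 1 transaction

Answer: 2,1; total 3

Answer: A1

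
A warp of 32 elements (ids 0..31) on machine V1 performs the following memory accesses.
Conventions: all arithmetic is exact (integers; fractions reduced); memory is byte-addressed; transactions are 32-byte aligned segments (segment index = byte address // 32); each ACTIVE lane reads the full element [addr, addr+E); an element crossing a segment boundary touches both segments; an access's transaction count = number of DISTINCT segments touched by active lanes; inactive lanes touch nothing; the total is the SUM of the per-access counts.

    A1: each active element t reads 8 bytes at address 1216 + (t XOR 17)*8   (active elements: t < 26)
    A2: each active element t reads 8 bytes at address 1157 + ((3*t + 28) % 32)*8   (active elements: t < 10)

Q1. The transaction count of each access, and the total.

A1: 7 transactions
A2: 9 transactions

Answer: 7,9; total 16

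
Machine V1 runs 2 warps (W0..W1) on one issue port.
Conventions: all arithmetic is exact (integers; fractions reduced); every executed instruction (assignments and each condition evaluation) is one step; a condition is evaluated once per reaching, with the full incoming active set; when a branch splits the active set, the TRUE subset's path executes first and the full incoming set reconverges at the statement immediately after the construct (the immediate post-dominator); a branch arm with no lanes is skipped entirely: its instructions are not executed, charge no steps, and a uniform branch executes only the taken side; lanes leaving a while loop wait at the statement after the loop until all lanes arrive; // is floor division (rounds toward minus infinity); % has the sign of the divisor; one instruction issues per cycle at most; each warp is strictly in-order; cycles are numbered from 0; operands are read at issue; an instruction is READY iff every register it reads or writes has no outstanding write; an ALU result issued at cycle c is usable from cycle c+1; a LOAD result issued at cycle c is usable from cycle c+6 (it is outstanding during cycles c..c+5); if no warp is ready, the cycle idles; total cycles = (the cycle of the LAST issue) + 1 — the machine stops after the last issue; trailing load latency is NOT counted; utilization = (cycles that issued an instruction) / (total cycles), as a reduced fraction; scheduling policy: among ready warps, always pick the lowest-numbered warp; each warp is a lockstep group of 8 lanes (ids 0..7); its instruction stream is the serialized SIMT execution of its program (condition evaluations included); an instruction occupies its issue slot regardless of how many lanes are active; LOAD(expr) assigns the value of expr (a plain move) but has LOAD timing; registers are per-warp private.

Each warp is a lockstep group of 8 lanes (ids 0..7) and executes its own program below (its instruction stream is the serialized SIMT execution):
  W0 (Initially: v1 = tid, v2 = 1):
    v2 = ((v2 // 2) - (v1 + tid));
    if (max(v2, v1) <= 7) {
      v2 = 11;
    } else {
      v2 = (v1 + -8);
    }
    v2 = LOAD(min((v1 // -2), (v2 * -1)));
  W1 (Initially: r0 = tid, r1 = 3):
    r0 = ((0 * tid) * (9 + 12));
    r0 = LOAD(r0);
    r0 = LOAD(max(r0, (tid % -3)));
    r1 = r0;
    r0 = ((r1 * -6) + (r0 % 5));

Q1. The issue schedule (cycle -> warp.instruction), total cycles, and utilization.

cycle 0: W0.I0
cycle 1: W0.I1
cycle 2: W0.I2
cycle 3: W0.I3
cycle 4: W1.I0
cycle 5: W1.I1
cycle 6: idle
cycle 7: idle
cycle 8: idle
cycle 9: idle
cycle 10: idle
cycle 11: W1.I2
cycle 12: idle
cycle 13: idle
cycle 14: idle
cycle 15: idle
cycle 16: idle
cycle 17: W1.I3
cycle 18: W1.I4

Answer: 19 cycles, utilization 9/19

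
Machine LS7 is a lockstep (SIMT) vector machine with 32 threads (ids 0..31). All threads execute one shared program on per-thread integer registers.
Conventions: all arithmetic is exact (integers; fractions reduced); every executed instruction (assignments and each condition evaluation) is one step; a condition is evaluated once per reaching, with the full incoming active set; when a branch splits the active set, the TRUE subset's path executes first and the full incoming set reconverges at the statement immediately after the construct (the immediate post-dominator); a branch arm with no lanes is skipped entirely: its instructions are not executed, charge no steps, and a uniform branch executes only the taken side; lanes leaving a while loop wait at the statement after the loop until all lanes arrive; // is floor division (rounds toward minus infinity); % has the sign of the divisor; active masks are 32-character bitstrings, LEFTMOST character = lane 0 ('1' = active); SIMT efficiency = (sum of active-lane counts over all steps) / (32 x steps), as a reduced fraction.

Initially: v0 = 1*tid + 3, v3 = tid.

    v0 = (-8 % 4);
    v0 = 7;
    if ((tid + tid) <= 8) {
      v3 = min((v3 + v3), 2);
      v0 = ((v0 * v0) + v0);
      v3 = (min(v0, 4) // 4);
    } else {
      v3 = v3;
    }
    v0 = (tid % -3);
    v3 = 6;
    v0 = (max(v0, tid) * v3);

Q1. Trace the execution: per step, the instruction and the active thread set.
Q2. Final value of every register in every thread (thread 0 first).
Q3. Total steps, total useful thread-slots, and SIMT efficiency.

step 0: v0 <- (-8 % 4)               11111111111111111111111111111111
step 1: v0 <- 7                      11111111111111111111111111111111
step 2: eval ((tid + tid) <= 8)      11111111111111111111111111111111
step 3: v3 <- min((v3 + v3), 2)      11111000000000000000000000000000
step 4: v0 <- ((v0 * v0) + v0)       11111000000000000000000000000000
step 5: v3 <- (min(v0, 4) // 4)      11111000000000000000000000000000
step 6: v3 <- v3                     00000111111111111111111111111111
step 7: v0 <- (tid % -3)             11111111111111111111111111111111
step 8: v3 <- 6                      11111111111111111111111111111111
step 9: v0 <- (max(v0, tid) * v3)    11111111111111111111111111111111

Answer: 10 steps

v0: 0,6,12,18,24,30,36,42,48,54,60,66,72,78,84,90,96,102,108,114,120,126,132,138,144,150,156,162,168,174,180,186
v3: 6,6,6,6,6,6,6,6,6,6,6,6,6,6,6,6,6,6,6,6,6,6,6,6,6,6,6,6,6,6,6,6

steps = 10; useful = 234; efficiency = 234/320 = 117/160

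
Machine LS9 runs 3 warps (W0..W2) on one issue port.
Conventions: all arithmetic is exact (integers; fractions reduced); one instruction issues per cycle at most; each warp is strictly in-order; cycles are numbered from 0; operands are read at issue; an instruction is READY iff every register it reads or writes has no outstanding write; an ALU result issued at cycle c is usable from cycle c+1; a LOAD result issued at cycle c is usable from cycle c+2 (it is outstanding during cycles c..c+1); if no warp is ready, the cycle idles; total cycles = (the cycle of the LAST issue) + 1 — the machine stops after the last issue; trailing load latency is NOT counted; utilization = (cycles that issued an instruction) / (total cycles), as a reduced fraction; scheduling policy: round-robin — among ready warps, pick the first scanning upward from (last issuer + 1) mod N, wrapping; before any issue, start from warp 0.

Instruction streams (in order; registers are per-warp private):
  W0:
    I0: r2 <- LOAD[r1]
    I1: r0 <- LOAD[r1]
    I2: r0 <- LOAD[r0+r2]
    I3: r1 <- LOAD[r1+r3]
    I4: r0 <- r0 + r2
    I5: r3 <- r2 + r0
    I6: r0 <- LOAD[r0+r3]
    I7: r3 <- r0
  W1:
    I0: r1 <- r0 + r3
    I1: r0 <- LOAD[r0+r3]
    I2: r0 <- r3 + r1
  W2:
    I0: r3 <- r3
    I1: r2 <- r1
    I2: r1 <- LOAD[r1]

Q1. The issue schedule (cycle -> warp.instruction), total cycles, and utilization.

cycle 0: W0.I0
cycle 1: W1.I0
cycle 2: W2.I0
cycle 3: W0.I1
cycle 4: W1.I1
cycle 5: W2.I1
cycle 6: W0.I2
cycle 7: W1.I2
cycle 8: W2.I2
cycle 9: W0.I3
cycle 10: W0.I4
cycle 11: W0.I5
cycle 12: W0.I6
cycle 13: idle
cycle 14: W0.I7

Answer: 15 cycles, utilization 14/15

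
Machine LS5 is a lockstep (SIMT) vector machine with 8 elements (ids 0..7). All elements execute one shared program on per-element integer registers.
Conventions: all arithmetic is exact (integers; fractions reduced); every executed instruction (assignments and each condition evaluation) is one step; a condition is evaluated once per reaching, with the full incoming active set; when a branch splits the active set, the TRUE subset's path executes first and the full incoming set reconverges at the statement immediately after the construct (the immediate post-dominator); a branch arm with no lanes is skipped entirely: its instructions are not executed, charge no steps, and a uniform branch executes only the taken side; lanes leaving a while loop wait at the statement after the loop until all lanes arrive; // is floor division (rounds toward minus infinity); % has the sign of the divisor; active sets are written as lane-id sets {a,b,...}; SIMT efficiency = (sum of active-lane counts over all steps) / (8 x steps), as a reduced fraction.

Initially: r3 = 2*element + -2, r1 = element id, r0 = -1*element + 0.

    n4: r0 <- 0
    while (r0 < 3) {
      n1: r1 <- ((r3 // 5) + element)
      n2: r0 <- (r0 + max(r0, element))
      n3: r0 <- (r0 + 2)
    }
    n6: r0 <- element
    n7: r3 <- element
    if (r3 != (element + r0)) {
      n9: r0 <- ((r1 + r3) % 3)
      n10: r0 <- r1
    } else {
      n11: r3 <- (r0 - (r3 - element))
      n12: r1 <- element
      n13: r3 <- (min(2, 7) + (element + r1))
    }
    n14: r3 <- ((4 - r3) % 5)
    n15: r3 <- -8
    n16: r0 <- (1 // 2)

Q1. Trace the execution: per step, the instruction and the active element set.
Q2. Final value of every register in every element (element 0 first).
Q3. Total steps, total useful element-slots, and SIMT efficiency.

step 0: r0 <- 0                      {0,1,2,3,4,5,6,7}
step 1: eval (r0 < 3)                {0,1,2,3,4,5,6,7}
step 2: r1 <- ((r3 // 5) + element)  {0,1,2,3,4,5,6,7}
step 3: r0 <- (r0 + max(r0, element)) {0,1,2,3,4,5,6,7}
step 4: r0 <- (r0 + 2)               {0,1,2,3,4,5,6,7}
step 5: eval (r0 < 3)                {0,1,2,3,4,5,6,7}
step 6: r1 <- ((r3 // 5) + element)  {0}
step 7: r0 <- (r0 + max(r0, element)) {0}
step 8: r0 <- (r0 + 2)               {0}
step 9: eval (r0 < 3)                {0}
step 10: r0 <- element                {0,1,2,3,4,5,6,7}
step 11: r3 <- element                {0,1,2,3,4,5,6,7}
step 12: eval (r3 != (element + r0))  {0,1,2,3,4,5,6,7}
step 13: r0 <- ((r1 + r3) % 3)        {1,2,3,4,5,6,7}
step 14: r0 <- r1                     {1,2,3,4,5,6,7}
step 15: r3 <- (r0 - (r3 - element))  {0}
step 16: r1 <- element                {0}
step 17: r3 <- (min(2, 7) + (element + r1)) {0}
step 18: r3 <- ((4 - r3) % 5)         {0,1,2,3,4,5,6,7}
step 19: r3 <- -8                     {0,1,2,3,4,5,6,7}
step 20: r0 <- (1 // 2)               {0,1,2,3,4,5,6,7}

Answer: 21 steps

r3: -8,-8,-8,-8,-8,-8,-8,-8
r1: 0,1,2,3,5,6,8,9
r0: 0,0,0,0,0,0,0,0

steps = 21; useful = 117; efficiency = 117/168 = 39/56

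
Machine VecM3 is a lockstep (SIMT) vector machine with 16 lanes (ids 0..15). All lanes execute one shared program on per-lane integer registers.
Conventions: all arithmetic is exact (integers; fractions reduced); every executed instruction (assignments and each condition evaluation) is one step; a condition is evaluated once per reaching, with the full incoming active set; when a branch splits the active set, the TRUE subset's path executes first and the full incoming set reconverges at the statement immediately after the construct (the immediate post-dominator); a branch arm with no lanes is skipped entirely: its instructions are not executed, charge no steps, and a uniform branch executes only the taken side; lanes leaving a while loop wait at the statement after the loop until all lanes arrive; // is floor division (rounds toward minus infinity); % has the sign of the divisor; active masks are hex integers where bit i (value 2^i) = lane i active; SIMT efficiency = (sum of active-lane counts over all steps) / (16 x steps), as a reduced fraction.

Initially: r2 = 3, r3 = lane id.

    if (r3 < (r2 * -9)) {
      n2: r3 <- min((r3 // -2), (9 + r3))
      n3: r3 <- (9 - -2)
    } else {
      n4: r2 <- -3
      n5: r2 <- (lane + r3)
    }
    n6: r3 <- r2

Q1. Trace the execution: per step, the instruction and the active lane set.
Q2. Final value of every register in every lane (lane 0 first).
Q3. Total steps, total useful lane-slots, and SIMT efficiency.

step 0: eval (r3 < (r2 * -9))        0xffff
step 1: r2 <- -3                     0xffff
step 2: r2 <- (lane + r3)            0xffff
step 3: r3 <- r2                     0xffff

Answer: 4 steps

r2: 0,2,4,6,8,10,12,14,16,18,20,22,24,26,28,30
r3: 0,2,4,6,8,10,12,14,16,18,20,22,24,26,28,30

steps = 4; useful = 64; efficiency = 64/64 = 1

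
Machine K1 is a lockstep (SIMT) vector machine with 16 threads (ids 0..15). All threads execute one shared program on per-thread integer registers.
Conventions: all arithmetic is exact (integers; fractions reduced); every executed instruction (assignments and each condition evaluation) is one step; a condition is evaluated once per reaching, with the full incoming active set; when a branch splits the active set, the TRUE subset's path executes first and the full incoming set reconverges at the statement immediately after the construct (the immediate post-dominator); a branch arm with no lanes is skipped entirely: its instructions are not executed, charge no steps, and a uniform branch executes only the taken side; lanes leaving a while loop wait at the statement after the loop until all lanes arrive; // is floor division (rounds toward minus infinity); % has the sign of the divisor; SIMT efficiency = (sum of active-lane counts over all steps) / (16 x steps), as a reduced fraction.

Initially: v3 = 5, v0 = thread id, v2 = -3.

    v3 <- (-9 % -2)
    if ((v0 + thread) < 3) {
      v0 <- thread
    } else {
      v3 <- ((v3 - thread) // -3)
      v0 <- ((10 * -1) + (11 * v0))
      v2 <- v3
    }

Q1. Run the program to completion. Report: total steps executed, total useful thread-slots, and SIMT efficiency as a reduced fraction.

Answer: 6 steps, 76 useful, 19/24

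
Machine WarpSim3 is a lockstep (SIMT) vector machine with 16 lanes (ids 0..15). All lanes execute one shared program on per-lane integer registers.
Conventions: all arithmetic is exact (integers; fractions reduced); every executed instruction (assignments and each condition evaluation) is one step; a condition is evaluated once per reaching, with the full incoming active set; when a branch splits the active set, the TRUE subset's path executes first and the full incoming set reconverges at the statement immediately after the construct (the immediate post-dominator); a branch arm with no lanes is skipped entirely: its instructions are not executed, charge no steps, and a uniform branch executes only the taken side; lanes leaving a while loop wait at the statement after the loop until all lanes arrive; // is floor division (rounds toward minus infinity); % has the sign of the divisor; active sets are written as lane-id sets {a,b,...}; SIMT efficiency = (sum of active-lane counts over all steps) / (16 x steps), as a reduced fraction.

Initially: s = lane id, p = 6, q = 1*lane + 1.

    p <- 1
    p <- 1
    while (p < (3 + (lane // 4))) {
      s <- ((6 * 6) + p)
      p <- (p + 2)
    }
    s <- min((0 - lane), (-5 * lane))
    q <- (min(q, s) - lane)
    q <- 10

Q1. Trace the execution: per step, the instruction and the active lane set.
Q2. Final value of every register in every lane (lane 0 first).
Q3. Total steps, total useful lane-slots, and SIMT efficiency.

step 0: p <- 1                       {0,1,2,3,4,5,6,7,8,9,10,11,12,13,14,15}
step 1: p <- 1                       {0,1,2,3,4,5,6,7,8,9,10,11,12,13,14,15}
step 2: eval (p < (3 + (lane // 4))) {0,1,2,3,4,5,6,7,8,9,10,11,12,13,14,15}
step 3: s <- ((6 * 6) + p)           {0,1,2,3,4,5,6,7,8,9,10,11,12,13,14,15}
step 4: p <- (p + 2)                 {0,1,2,3,4,5,6,7,8,9,10,11,12,13,14,15}
step 5: eval (p < (3 + (lane // 4))) {0,1,2,3,4,5,6,7,8,9,10,11,12,13,14,15}
step 6: s <- ((6 * 6) + p)           {4,5,6,7,8,9,10,11,12,13,14,15}
step 7: p <- (p + 2)                 {4,5,6,7,8,9,10,11,12,13,14,15}
step 8: eval (p < (3 + (lane // 4))) {4,5,6,7,8,9,10,11,12,13,14,15}
step 9: s <- ((6 * 6) + p)           {12,13,14,15}
step 10: p <- (p + 2)                 {12,13,14,15}
step 11: eval (p < (3 + (lane // 4))) {12,13,14,15}
step 12: s <- min((0 - lane), (-5 * lane)) {0,1,2,3,4,5,6,7,8,9,10,11,12,13,14,15}
step 13: q <- (min(q, s) - lane)      {0,1,2,3,4,5,6,7,8,9,10,11,12,13,14,15}
step 14: q <- 10                      {0,1,2,3,4,5,6,7,8,9,10,11,12,13,14,15}

Answer: 15 steps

s: 0,-5,-10,-15,-20,-25,-30,-35,-40,-45,-50,-55,-60,-65,-70,-75
p: 3,3,3,3,5,5,5,5,5,5,5,5,7,7,7,7
q: 10,10,10,10,10,10,10,10,10,10,10,10,10,10,10,10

steps = 15; useful = 192; efficiency = 192/240 = 4/5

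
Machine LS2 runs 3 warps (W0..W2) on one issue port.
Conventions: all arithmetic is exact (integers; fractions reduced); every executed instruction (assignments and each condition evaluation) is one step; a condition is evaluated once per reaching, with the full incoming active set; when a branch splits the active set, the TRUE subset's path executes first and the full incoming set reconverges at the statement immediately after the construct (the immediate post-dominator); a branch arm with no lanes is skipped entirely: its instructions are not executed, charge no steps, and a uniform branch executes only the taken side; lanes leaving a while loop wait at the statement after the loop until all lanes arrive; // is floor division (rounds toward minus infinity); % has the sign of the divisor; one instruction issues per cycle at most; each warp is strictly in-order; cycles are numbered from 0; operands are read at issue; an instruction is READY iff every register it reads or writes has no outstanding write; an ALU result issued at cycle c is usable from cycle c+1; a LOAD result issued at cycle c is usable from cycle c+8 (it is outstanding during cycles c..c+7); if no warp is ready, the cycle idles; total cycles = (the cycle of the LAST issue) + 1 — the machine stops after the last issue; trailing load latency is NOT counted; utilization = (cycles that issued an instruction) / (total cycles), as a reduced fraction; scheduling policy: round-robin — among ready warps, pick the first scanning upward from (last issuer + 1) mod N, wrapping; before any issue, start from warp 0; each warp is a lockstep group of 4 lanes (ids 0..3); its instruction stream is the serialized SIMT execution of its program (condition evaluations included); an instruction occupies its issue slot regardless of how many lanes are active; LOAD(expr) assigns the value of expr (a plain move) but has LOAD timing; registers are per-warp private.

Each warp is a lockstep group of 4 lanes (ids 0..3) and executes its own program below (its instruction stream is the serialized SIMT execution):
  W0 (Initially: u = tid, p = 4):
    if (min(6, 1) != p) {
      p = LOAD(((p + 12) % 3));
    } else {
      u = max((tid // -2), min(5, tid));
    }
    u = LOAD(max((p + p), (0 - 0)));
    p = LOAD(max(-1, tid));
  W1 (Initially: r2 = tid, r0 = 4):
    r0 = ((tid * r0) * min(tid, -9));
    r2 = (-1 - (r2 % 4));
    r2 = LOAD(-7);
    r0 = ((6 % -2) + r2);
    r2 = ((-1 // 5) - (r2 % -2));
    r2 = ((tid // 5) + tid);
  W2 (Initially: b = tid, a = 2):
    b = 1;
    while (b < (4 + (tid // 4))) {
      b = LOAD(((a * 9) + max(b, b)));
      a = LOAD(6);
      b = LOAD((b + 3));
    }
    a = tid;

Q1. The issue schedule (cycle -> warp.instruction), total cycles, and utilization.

cycle 0: W0.I0
cycle 1: W1.I0
cycle 2: W2.I0
cycle 3: W0.I1
cycle 4: W1.I1
cycle 5: W2.I1
cycle 6: W1.I2
cycle 7: W2.I2
cycle 8: W2.I3
cycle 9: idle
cycle 10: idle
cycle 11: W0.I2
cycle 12: W0.I3
cycle 13: idle
cycle 14: W1.I3
cycle 15: W2.I4
cycle 16: W1.I4
cycle 17: W1.I5
cycle 18: idle
cycle 19: idle
cycle 20: idle
cycle 21: idle
cycle 22: idle
cycle 23: W2.I5
cycle 24: W2.I6

Answer: 25 cycles, utilization 17/25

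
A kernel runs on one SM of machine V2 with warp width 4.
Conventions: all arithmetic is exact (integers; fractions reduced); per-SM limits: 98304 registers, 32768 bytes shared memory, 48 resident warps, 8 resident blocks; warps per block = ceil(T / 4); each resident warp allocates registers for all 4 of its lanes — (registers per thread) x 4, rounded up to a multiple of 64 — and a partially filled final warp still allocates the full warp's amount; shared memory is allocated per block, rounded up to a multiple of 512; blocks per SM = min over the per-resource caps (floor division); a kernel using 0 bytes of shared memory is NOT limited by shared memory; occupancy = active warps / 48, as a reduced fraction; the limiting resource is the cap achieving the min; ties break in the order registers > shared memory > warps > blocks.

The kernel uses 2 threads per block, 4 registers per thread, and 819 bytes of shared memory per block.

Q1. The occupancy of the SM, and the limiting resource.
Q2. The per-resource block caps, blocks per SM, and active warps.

Answer: occupancy 1/6, limited by blocks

registers: 1536 blocks
shared memory: 32 blocks
warps: 48 blocks
blocks: 8 blocks

Answer: 8 blocks, 8 active warps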